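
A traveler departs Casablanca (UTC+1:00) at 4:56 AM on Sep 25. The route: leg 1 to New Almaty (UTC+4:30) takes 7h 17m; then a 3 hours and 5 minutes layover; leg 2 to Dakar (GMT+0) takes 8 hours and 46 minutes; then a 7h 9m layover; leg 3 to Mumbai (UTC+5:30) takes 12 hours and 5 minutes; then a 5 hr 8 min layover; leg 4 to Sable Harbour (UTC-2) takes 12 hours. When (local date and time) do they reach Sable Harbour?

9:26 AM on September 27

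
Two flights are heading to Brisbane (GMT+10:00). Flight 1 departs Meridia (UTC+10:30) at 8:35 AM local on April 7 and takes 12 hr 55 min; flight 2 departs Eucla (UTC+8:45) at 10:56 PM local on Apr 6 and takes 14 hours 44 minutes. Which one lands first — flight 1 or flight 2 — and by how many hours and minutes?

Flight 1 in UTC: 8:35 AM − 10:30 = 10:05 PM on Apr 6.
+12 hours 55 minutes → arrive 11:00 AM UTC on Apr 7.
Flight 2 in UTC: 10:56 PM − 8:45 = 2:11 PM on Apr 6.
+14 hours and 44 minutes → arrive 4:55 AM UTC on Apr 7.
Flight 2 lands earlier by 6 hours 5 minutes.

the second, by 6 hours 5 minutes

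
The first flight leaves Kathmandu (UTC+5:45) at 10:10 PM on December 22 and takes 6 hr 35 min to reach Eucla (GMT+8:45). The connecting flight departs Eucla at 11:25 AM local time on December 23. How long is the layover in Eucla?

3 hours 40 minutes

Convert departure to UTC: 10:10 PM − 5:45 = 4:25 PM UTC on Dec 22.
Add 6 hours 35 minutes flight time → 11:00 PM UTC.
Eucla is UTC+8:45, so local arrival = 11:00 PM + 8:45 = 7:45 AM on Dec 23.
Layover = 11:25 AM − 7:45 AM = 3 hours 40 minutes.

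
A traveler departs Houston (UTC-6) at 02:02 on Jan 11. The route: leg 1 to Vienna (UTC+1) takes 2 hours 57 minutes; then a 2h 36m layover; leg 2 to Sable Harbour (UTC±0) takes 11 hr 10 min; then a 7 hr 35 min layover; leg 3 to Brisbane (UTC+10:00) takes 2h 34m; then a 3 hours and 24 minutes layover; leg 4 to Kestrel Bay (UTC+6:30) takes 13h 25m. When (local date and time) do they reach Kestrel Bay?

Convert departure to UTC: 02:02 + 6:00 = 08:02 UTC on Jan 11.
Add 2 hours 57 minutes leg 1 → 10:59 UTC.
Add 2 hours and 36 minutes layover in Vienna → 13:35 UTC.
Add 11 hours 10 minutes leg 2 → 00:45 UTC (Jan 12).
Add 7 hours and 35 minutes layover in Sable Harbour → 08:20 UTC.
Add 2 hours and 34 minutes leg 3 → 10:54 UTC.
Add 3 hours and 24 minutes layover in Brisbane → 14:18 UTC.
Add 13 hours and 25 minutes leg 4 → 03:43 UTC (Jan 13).
Kestrel Bay is UTC+6:30, so local arrival = 03:43 + 6:30 = 10:13 on Jan 13.

10:13 on Jan 13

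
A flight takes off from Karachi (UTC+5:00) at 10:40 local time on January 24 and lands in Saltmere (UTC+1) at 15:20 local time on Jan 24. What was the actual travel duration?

Departure in UTC: 10:40 − 5:00 = 05:40 on Jan 24.
Arrival in UTC: 15:20 − 1:00 = 14:20 on Jan 24.
Elapsed = 14:20 − 05:40 = 8 hours 40 minutes.

8 hours 40 minutes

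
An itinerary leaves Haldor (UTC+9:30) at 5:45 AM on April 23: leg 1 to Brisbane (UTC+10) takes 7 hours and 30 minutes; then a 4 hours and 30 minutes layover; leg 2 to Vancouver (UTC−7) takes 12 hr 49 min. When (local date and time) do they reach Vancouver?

Convert departure to UTC: 5:45 AM − 9:30 = 8:15 PM UTC on Apr 22.
Add 7 hours 30 minutes leg 1 → 3:45 AM UTC (Apr 23).
Add 4 hours 30 minutes layover in Brisbane → 8:15 AM UTC.
Add 12 hours 49 minutes leg 2 → 9:04 PM UTC.
Vancouver is UTC−7:00, so local arrival = 9:04 PM − 7:00 = 2:04 PM on Apr 23.

2:04 PM on April 23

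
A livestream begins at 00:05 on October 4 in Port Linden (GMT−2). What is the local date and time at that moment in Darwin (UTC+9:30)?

11:35 on Oct 4

In UTC: 00:05 + 2:00 = 02:05 on Oct 4.
Darwin is UTC+9:30: 02:05 + 9:30 = 11:35 on Oct 4.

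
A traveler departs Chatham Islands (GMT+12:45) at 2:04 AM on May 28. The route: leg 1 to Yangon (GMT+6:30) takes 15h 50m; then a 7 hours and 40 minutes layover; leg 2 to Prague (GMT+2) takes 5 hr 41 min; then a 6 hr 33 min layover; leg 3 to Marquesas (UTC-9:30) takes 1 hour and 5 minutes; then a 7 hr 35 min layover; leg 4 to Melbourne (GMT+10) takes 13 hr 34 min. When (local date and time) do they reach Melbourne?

Convert departure to UTC: 2:04 AM − 12:45 = 1:19 PM UTC on May 27.
Add 15 hours and 50 minutes leg 1 → 5:09 AM UTC (May 28).
Add 7 hours and 40 minutes layover in Yangon → 12:49 PM UTC.
Add 5 hours 41 minutes leg 2 → 6:30 PM UTC.
Add 6 hours 33 minutes layover in Prague → 1:03 AM UTC (May 29).
Add 1 hour 5 minutes leg 3 → 2:08 AM UTC.
Add 7 hours 35 minutes layover in Marquesas → 9:43 AM UTC.
Add 13 hours 34 minutes leg 4 → 11:17 PM UTC.
Melbourne is UTC+10:00, so local arrival = 11:17 PM + 10:00 = 9:17 AM on May 30.

9:17 AM on May 30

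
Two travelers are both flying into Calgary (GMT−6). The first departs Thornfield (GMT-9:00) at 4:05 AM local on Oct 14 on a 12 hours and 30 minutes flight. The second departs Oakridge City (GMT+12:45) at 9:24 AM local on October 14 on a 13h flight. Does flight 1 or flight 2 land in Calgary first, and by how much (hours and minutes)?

the second, by 15 hours 56 minutes

Flight 1 in UTC: 4:05 AM + 9:00 = 1:05 PM on Oct 14.
+12 hours and 30 minutes → arrive 1:35 AM UTC on Oct 15.
Flight 2 in UTC: 9:24 AM − 12:45 = 8:39 PM on Oct 13.
+13 hours → arrive 9:39 AM UTC on Oct 14.
Flight 2 lands earlier by 15 hours 56 minutes.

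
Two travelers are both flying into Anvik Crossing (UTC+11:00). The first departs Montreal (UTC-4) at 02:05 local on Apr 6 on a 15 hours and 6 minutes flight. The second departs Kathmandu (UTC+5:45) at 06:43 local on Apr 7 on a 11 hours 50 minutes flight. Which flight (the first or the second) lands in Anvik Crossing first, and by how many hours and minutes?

the first, by 15 hours 37 minutes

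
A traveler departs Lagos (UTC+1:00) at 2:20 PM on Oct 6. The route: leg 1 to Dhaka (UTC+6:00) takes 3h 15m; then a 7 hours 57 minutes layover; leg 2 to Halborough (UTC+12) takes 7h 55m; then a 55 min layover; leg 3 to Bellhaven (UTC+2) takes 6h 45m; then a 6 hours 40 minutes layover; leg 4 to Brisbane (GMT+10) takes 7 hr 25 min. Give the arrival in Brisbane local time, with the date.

4:12 PM on Oct 8

Convert departure to UTC: 2:20 PM − 1:00 = 1:20 PM UTC on Oct 6.
Add 3 hours 15 minutes leg 1 → 4:35 PM UTC.
Add 7 hours and 57 minutes layover in Dhaka → 12:32 AM UTC (Oct 7).
Add 7 hours and 55 minutes leg 2 → 8:27 AM UTC.
Add 55 minutes layover in Halborough → 9:22 AM UTC.
Add 6 hours 45 minutes leg 3 → 4:07 PM UTC.
Add 6 hours and 40 minutes layover in Bellhaven → 10:47 PM UTC.
Add 7 hours and 25 minutes leg 4 → 6:12 AM UTC (Oct 8).
Brisbane is UTC+10:00, so local arrival = 6:12 AM + 10:00 = 4:12 PM on Oct 8.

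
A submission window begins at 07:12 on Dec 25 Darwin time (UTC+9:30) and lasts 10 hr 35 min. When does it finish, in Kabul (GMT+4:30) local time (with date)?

12:47 on December 25

Kabul is 5:00 behind Darwin.
After 10 hours and 35 minutes it is 17:47 in Darwin.
Shift by the zone difference: 17:47 − 5:00 = 12:47 on Dec 25 in Kabul.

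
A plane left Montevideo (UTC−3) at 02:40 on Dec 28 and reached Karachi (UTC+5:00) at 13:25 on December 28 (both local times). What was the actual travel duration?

Departure in UTC: 02:40 + 3:00 = 05:40 on Dec 28.
Arrival in UTC: 13:25 − 5:00 = 08:25 on Dec 28.
Elapsed = 08:25 − 05:40 = 2 hours 45 minutes.

2 hours 45 minutes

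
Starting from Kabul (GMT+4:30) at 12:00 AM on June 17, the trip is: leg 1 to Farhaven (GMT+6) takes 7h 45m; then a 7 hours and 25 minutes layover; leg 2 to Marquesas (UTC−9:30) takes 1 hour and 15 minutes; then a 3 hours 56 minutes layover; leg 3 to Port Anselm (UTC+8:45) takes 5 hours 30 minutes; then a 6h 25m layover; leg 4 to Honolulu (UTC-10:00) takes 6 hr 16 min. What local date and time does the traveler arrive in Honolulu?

Convert departure to UTC: 12:00 AM − 4:30 = 7:30 PM UTC on Jun 16.
Add 7 hours and 45 minutes leg 1 → 3:15 AM UTC (Jun 17).
Add 7 hours and 25 minutes layover in Farhaven → 10:40 AM UTC.
Add 1 hour 15 minutes leg 2 → 11:55 AM UTC.
Add 3 hours 56 minutes layover in Marquesas → 3:51 PM UTC.
Add 5 hours 30 minutes leg 3 → 9:21 PM UTC.
Add 6 hours 25 minutes layover in Port Anselm → 3:46 AM UTC (Jun 18).
Add 6 hours 16 minutes leg 4 → 10:02 AM UTC.
Honolulu is UTC−10:00, so local arrival = 10:02 AM − 10:00 = 12:02 AM on Jun 18.

12:02 AM on June 18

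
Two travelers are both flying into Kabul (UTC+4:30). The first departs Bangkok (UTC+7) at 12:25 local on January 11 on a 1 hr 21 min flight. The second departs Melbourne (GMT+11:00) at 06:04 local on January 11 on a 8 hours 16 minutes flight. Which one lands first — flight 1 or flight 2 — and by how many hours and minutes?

the second, by 3 hours 26 minutes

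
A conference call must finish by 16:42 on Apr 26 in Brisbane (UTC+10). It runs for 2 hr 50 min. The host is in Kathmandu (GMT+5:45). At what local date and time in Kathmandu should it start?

Target end time in UTC: 16:42 − 10:00 = 06:42 on Apr 26.
Subtract 2 hours 50 minutes → start 03:52 UTC on Apr 26.
Kathmandu is UTC+5:45: 03:52 + 5:45 = 09:37 on Apr 26.

09:37 on April 26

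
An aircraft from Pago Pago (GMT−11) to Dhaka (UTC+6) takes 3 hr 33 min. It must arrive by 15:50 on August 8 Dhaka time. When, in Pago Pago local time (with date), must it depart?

Target arrival in UTC: 15:50 − 6:00 = 09:50 on Aug 8.
Subtract 3 hours and 33 minutes → departure 06:17 UTC on Aug 8.
Pago Pago is UTC−11:00: 06:17 − 11:00 = 19:17 on Aug 7.

19:17 on Aug 7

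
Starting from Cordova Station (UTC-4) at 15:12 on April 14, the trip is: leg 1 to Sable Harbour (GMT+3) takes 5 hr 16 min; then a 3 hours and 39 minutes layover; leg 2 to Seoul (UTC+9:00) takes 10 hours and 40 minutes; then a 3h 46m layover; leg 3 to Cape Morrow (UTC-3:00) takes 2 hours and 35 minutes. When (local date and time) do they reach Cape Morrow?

Convert departure to UTC: 15:12 + 4:00 = 19:12 UTC on Apr 14.
Add 5 hours 16 minutes leg 1 → 00:28 UTC (Apr 15).
Add 3 hours 39 minutes layover in Sable Harbour → 04:07 UTC.
Add 10 hours 40 minutes leg 2 → 14:47 UTC.
Add 3 hours and 46 minutes layover in Seoul → 18:33 UTC.
Add 2 hours 35 minutes leg 3 → 21:08 UTC.
Cape Morrow is UTC−3:00, so local arrival = 21:08 − 3:00 = 18:08 on Apr 15.

18:08 on April 15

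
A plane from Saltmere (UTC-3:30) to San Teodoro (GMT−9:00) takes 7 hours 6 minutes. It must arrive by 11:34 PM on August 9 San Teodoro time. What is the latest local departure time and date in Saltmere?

9:58 PM on August 9

Target arrival in UTC: 11:34 PM + 9:00 = 8:34 AM on Aug 10.
Subtract 7 hours and 6 minutes → departure 1:28 AM UTC on Aug 10.
Saltmere is UTC−3:30: 1:28 AM − 3:30 = 9:58 PM on Aug 9.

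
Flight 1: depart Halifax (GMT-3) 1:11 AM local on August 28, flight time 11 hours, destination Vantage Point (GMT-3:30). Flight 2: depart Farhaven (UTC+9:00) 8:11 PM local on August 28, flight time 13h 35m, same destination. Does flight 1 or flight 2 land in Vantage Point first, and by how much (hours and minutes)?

the first, by 9 hours 35 minutes

Flight 1 in UTC: 1:11 AM + 3:00 = 4:11 AM on Aug 28.
+11 hours → arrive 3:11 PM UTC on Aug 28.
Flight 2 in UTC: 8:11 PM − 9:00 = 11:11 AM on Aug 28.
+13 hours 35 minutes → arrive 12:46 AM UTC on Aug 29.
Flight 1 lands earlier by 9 hours 35 minutes.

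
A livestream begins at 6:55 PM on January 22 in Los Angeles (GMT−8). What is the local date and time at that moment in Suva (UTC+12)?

2:55 PM on Jan 23

In UTC: 6:55 PM + 8:00 = 2:55 AM on Jan 23.
Suva is UTC+12:00: 2:55 AM + 12:00 = 2:55 PM on Jan 23.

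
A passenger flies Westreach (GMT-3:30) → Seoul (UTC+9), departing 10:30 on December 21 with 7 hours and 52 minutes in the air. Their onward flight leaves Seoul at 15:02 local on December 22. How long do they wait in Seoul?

8 hours 10 minutes

Convert departure to UTC: 10:30 + 3:30 = 14:00 UTC on Dec 21.
Add 7 hours and 52 minutes flight time → 21:52 UTC.
Seoul is UTC+9:00, so local arrival = 21:52 + 9:00 = 06:52 on Dec 22.
Layover = 15:02 − 06:52 = 8 hours 10 minutes.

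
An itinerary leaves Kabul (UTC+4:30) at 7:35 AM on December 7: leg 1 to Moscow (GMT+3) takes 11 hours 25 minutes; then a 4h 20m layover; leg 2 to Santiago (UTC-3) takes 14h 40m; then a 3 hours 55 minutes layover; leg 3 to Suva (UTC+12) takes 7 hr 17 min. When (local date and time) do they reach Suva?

8:42 AM on Dec 9

Convert departure to UTC: 7:35 AM − 4:30 = 3:05 AM UTC on Dec 7.
Add 11 hours 25 minutes leg 1 → 2:30 PM UTC.
Add 4 hours and 20 minutes layover in Moscow → 6:50 PM UTC.
Add 14 hours 40 minutes leg 2 → 9:30 AM UTC (Dec 8).
Add 3 hours 55 minutes layover in Santiago → 1:25 PM UTC.
Add 7 hours 17 minutes leg 3 → 8:42 PM UTC.
Suva is UTC+12:00, so local arrival = 8:42 PM + 12:00 = 8:42 AM on Dec 9.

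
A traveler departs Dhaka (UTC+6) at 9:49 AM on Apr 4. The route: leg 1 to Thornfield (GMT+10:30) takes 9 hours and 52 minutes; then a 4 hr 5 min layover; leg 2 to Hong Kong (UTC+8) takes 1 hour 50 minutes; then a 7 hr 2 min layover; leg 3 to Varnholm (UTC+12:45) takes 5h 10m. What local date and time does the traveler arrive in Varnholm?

Convert departure to UTC: 9:49 AM − 6:00 = 3:49 AM UTC on Apr 4.
Add 9 hours 52 minutes leg 1 → 1:41 PM UTC.
Add 4 hours 5 minutes layover in Thornfield → 5:46 PM UTC.
Add 1 hour and 50 minutes leg 2 → 7:36 PM UTC.
Add 7 hours 2 minutes layover in Hong Kong → 2:38 AM UTC (Apr 5).
Add 5 hours and 10 minutes leg 3 → 7:48 AM UTC.
Varnholm is UTC+12:45, so local arrival = 7:48 AM + 12:45 = 8:33 PM on Apr 5.

8:33 PM on Apr 5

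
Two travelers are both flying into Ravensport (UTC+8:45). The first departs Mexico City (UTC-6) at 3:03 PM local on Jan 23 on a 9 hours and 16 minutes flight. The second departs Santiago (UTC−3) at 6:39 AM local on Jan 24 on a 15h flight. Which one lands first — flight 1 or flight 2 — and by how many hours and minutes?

the first, by 18 hours 20 minutes

Flight 1 in UTC: 3:03 PM + 6:00 = 9:03 PM on Jan 23.
+9 hours and 16 minutes → arrive 6:19 AM UTC on Jan 24.
Flight 2 in UTC: 6:39 AM + 3:00 = 9:39 AM on Jan 24.
+15 hours → arrive 12:39 AM UTC on Jan 25.
Flight 1 lands earlier by 18 hours 20 minutes.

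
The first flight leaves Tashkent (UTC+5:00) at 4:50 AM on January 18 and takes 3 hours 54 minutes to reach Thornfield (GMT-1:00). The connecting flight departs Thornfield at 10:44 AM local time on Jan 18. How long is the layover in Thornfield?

8 hours

Convert departure to UTC: 4:50 AM − 5:00 = 11:50 PM UTC on Jan 17.
Add 3 hours and 54 minutes flight time → 3:44 AM UTC (Jan 18).
Thornfield is UTC−1:00, so local arrival = 3:44 AM − 1:00 = 2:44 AM on Jan 18.
Layover = 10:44 AM − 2:44 AM = 8 hours.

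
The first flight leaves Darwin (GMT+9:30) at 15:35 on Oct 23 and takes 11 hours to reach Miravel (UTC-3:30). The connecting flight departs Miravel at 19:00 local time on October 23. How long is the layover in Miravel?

Convert departure to UTC: 15:35 − 9:30 = 06:05 UTC on Oct 23.
Add 11 hours flight time → 17:05 UTC.
Miravel is UTC−3:30, so local arrival = 17:05 − 3:30 = 13:35 on Oct 23.
Layover = 19:00 − 13:35 = 5 hours 25 minutes.

5 hours 25 minutes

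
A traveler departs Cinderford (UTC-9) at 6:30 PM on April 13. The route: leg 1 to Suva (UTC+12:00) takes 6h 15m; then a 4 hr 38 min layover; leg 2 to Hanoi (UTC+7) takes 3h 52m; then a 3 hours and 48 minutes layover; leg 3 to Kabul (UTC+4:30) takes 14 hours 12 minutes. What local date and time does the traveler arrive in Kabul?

4:45 PM on April 15

Convert departure to UTC: 6:30 PM + 9:00 = 3:30 AM UTC on Apr 14.
Add 6 hours and 15 minutes leg 1 → 9:45 AM UTC.
Add 4 hours and 38 minutes layover in Suva → 2:23 PM UTC.
Add 3 hours 52 minutes leg 2 → 6:15 PM UTC.
Add 3 hours and 48 minutes layover in Hanoi → 10:03 PM UTC.
Add 14 hours 12 minutes leg 3 → 12:15 PM UTC (Apr 15).
Kabul is UTC+4:30, so local arrival = 12:15 PM + 4:30 = 4:45 PM on Apr 15.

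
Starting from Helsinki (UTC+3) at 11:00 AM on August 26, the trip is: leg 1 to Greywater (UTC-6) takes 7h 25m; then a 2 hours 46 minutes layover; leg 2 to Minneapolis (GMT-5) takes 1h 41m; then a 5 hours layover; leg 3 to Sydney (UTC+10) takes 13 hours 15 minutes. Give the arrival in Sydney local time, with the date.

12:07 AM on August 28

Convert departure to UTC: 11:00 AM − 3:00 = 8:00 AM UTC on Aug 26.
Add 7 hours 25 minutes leg 1 → 3:25 PM UTC.
Add 2 hours 46 minutes layover in Greywater → 6:11 PM UTC.
Add 1 hour and 41 minutes leg 2 → 7:52 PM UTC.
Add 5 hours layover in Minneapolis → 12:52 AM UTC (Aug 27).
Add 13 hours 15 minutes leg 3 → 2:07 PM UTC.
Sydney is UTC+10:00, so local arrival = 2:07 PM + 10:00 = 12:07 AM on Aug 28.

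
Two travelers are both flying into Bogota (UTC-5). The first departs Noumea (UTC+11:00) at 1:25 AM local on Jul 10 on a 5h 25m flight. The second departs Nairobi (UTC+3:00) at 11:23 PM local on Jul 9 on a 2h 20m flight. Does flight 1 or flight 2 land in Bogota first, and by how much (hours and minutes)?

the first, by 2 hours 53 minutes

Flight 1 in UTC: 1:25 AM − 11:00 = 2:25 PM on Jul 9.
+5 hours and 25 minutes → arrive 7:50 PM UTC on Jul 9.
Flight 2 in UTC: 11:23 PM − 3:00 = 8:23 PM on Jul 9.
+2 hours 20 minutes → arrive 10:43 PM UTC on Jul 9.
Flight 1 lands earlier by 2 hours 53 minutes.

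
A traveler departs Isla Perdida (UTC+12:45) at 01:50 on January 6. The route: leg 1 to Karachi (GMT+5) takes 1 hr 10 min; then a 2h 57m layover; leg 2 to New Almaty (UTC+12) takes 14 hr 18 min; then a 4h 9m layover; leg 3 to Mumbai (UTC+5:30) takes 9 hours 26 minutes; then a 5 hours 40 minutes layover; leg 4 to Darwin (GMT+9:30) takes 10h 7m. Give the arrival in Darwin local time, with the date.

Convert departure to UTC: 01:50 − 12:45 = 13:05 UTC on Jan 5.
Add 1 hour 10 minutes leg 1 → 14:15 UTC.
Add 2 hours and 57 minutes layover in Karachi → 17:12 UTC.
Add 14 hours and 18 minutes leg 2 → 07:30 UTC (Jan 6).
Add 4 hours 9 minutes layover in New Almaty → 11:39 UTC.
Add 9 hours 26 minutes leg 3 → 21:05 UTC.
Add 5 hours and 40 minutes layover in Mumbai → 02:45 UTC (Jan 7).
Add 10 hours and 7 minutes leg 4 → 12:52 UTC.
Darwin is UTC+9:30, so local arrival = 12:52 + 9:30 = 22:22 on Jan 7.

22:22 on January 7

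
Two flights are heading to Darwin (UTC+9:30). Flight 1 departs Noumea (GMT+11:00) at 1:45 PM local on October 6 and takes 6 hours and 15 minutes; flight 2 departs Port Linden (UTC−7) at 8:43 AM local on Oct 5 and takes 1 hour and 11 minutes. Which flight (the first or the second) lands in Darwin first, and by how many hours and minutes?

Flight 1 in UTC: 1:45 PM − 11:00 = 2:45 AM on Oct 6.
+6 hours 15 minutes → arrive 9:00 AM UTC on Oct 6.
Flight 2 in UTC: 8:43 AM + 7:00 = 3:43 PM on Oct 5.
+1 hour 11 minutes → arrive 4:54 PM UTC on Oct 5.
Flight 2 lands earlier by 16 hours 6 minutes.

the second, by 16 hours 6 minutes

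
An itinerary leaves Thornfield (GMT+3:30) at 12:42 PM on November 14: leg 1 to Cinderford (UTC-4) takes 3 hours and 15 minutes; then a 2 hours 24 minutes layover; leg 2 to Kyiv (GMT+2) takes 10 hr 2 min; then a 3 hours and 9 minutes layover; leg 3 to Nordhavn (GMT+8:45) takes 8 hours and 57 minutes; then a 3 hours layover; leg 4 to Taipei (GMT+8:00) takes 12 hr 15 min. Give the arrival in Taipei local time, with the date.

12:14 PM on November 16

Convert departure to UTC: 12:42 PM − 3:30 = 9:12 AM UTC on Nov 14.
Add 3 hours 15 minutes leg 1 → 12:27 PM UTC.
Add 2 hours and 24 minutes layover in Cinderford → 2:51 PM UTC.
Add 10 hours and 2 minutes leg 2 → 12:53 AM UTC (Nov 15).
Add 3 hours and 9 minutes layover in Kyiv → 4:02 AM UTC.
Add 8 hours and 57 minutes leg 3 → 12:59 PM UTC.
Add 3 hours layover in Nordhavn → 3:59 PM UTC.
Add 12 hours 15 minutes leg 4 → 4:14 AM UTC (Nov 16).
Taipei is UTC+8:00, so local arrival = 4:14 AM + 8:00 = 12:14 PM on Nov 16.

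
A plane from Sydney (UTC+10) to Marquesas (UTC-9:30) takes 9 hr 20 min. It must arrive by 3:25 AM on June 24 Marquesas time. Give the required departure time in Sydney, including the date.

Target arrival in UTC: 3:25 AM + 9:30 = 12:55 PM on Jun 24.
Subtract 9 hours and 20 minutes → departure 3:35 AM UTC on Jun 24.
Sydney is UTC+10:00: 3:35 AM + 10:00 = 1:35 PM on Jun 24.

1:35 PM on June 24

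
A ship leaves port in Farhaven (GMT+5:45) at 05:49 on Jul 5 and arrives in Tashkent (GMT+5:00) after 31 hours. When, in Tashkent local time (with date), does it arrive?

12:04 on Jul 6

Convert departure to UTC: 05:49 − 5:45 = 00:04 UTC on Jul 5.
Add 31 hours travel time → 07:04 UTC (Jul 6).
Tashkent is UTC+5:00, so local arrival = 07:04 + 5:00 = 12:04 on Jul 6.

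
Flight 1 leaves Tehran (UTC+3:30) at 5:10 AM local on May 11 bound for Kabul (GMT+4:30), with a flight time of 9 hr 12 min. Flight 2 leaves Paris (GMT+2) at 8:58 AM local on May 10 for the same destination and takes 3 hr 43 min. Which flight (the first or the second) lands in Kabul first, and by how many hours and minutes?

Flight 1 in UTC: 5:10 AM − 3:30 = 1:40 AM on May 11.
+9 hours 12 minutes → arrive 10:52 AM UTC on May 11.
Flight 2 in UTC: 8:58 AM − 2:00 = 6:58 AM on May 10.
+3 hours and 43 minutes → arrive 10:41 AM UTC on May 10.
Flight 2 lands earlier by 24 hours 11 minutes.

the second, by 24 hours 11 minutes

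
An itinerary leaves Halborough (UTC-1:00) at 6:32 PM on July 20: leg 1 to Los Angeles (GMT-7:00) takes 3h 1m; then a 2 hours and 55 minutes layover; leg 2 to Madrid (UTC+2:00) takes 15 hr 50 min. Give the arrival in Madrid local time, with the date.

Convert departure to UTC: 6:32 PM + 1:00 = 7:32 PM UTC on Jul 20.
Add 3 hours and 1 minute leg 1 → 10:33 PM UTC.
Add 2 hours and 55 minutes layover in Los Angeles → 1:28 AM UTC (Jul 21).
Add 15 hours 50 minutes leg 2 → 5:18 PM UTC.
Madrid is UTC+2:00, so local arrival = 5:18 PM + 2:00 = 7:18 PM on Jul 21.

7:18 PM on July 21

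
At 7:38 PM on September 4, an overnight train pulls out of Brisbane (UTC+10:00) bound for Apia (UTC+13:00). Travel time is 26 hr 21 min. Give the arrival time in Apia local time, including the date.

Convert departure to UTC: 7:38 PM − 10:00 = 9:38 AM UTC on Sep 4.
Add 26 hours 21 minutes travel time → 11:59 AM UTC (Sep 5).
Apia is UTC+13:00, so local arrival = 11:59 AM + 13:00 = 12:59 AM on Sep 6.

12:59 AM on September 6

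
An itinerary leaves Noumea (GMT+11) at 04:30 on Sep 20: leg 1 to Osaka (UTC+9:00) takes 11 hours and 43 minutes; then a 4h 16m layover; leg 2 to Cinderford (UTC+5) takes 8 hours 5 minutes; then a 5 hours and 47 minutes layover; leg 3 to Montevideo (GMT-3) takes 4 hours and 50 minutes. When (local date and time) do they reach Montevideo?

01:11 on September 21

Convert departure to UTC: 04:30 − 11:00 = 17:30 UTC on Sep 19.
Add 11 hours and 43 minutes leg 1 → 05:13 UTC (Sep 20).
Add 4 hours and 16 minutes layover in Osaka → 09:29 UTC.
Add 8 hours and 5 minutes leg 2 → 17:34 UTC.
Add 5 hours 47 minutes layover in Cinderford → 23:21 UTC.
Add 4 hours 50 minutes leg 3 → 04:11 UTC (Sep 21).
Montevideo is UTC−3:00, so local arrival = 04:11 − 3:00 = 01:11 on Sep 21.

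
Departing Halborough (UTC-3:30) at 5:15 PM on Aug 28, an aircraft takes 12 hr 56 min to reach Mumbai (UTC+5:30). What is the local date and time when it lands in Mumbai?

Convert departure to UTC: 5:15 PM + 3:30 = 8:45 PM UTC on Aug 28.
Add 12 hours and 56 minutes travel time → 9:41 AM UTC (Aug 29).
Mumbai is UTC+5:30, so local arrival = 9:41 AM + 5:30 = 3:11 PM on Aug 29.

3:11 PM on August 29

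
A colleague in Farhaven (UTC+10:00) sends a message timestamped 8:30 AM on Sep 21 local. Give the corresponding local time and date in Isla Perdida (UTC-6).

In UTC: 8:30 AM − 10:00 = 10:30 PM on Sep 20.
Isla Perdida is UTC−6:00: 10:30 PM − 6:00 = 4:30 PM on Sep 20.

4:30 PM on September 20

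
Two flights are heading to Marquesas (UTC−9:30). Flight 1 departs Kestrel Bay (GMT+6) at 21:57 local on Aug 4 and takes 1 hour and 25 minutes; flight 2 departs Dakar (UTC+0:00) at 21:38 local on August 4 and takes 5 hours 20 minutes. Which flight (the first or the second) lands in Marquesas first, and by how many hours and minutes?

Flight 1 in UTC: 21:57 − 6:00 = 15:57 on Aug 4.
+1 hour 25 minutes → arrive 17:22 UTC on Aug 4.
Flight 2 departs at 21:38 UTC (Aug 4).
+5 hours 20 minutes → arrive 02:58 UTC on Aug 5.
Flight 1 lands earlier by 9 hours 36 minutes.

the first, by 9 hours 36 minutes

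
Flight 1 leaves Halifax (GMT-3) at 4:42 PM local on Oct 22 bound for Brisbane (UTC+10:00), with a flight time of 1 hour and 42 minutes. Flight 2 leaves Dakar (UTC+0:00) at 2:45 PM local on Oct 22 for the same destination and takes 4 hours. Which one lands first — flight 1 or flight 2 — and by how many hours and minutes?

the second, by 2 hours 39 minutes

Flight 1 in UTC: 4:42 PM + 3:00 = 7:42 PM on Oct 22.
+1 hour 42 minutes → arrive 9:24 PM UTC on Oct 22.
Flight 2 departs at 2:45 PM UTC (Oct 22).
+4 hours → arrive 6:45 PM UTC on Oct 22.
Flight 2 lands earlier by 2 hours 39 minutes.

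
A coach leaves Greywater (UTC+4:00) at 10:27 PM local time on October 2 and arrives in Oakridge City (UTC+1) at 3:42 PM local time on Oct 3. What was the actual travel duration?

Oakridge City is 3:00 behind Greywater.
Clock-face elapsed time (ignoring zones) is 17 hours 15 minutes.
Actual elapsed = 17 hours 15 minutes + 3:00 = 20 hours 15 minutes.

20 hours 15 minutes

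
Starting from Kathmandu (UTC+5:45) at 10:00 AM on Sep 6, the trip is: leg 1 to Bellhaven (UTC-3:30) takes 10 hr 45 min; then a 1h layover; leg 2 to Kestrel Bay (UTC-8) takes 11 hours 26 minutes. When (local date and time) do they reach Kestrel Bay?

7:26 PM on Sep 6

Convert departure to UTC: 10:00 AM − 5:45 = 4:15 AM UTC on Sep 6.
Add 10 hours 45 minutes leg 1 → 3:00 PM UTC.
Add 1 hour layover in Bellhaven → 4:00 PM UTC.
Add 11 hours and 26 minutes leg 2 → 3:26 AM UTC (Sep 7).
Kestrel Bay is UTC−8:00, so local arrival = 3:26 AM − 8:00 = 7:26 PM on Sep 6.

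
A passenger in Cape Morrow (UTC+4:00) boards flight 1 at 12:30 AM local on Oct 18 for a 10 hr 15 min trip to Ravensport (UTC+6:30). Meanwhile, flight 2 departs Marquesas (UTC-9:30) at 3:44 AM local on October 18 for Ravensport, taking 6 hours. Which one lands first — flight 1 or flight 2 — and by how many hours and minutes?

Flight 1 in UTC: 12:30 AM − 4:00 = 8:30 PM on Oct 17.
+10 hours and 15 minutes → arrive 6:45 AM UTC on Oct 18.
Flight 2 in UTC: 3:44 AM + 9:30 = 1:14 PM on Oct 18.
+6 hours → arrive 7:14 PM UTC on Oct 18.
Flight 1 lands earlier by 12 hours 29 minutes.

the first, by 12 hours 29 minutes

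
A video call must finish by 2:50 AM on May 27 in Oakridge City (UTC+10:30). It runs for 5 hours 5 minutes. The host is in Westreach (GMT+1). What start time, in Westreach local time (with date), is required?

12:15 PM on May 26

Target end time in UTC: 2:50 AM − 10:30 = 4:20 PM on May 26.
Subtract 5 hours and 5 minutes → start 11:15 AM UTC on May 26.
Westreach is UTC+1:00: 11:15 AM + 1:00 = 12:15 PM on May 26.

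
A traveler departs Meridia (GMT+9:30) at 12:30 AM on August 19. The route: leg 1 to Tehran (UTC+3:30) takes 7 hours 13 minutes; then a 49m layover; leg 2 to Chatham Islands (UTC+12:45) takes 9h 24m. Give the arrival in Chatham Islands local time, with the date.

Convert departure to UTC: 12:30 AM − 9:30 = 3:00 PM UTC on Aug 18.
Add 7 hours 13 minutes leg 1 → 10:13 PM UTC.
Add 49 minutes layover in Tehran → 11:02 PM UTC.
Add 9 hours 24 minutes leg 2 → 8:26 AM UTC (Aug 19).
Chatham Islands is UTC+12:45, so local arrival = 8:26 AM + 12:45 = 9:11 PM on Aug 19.

9:11 PM on Aug 19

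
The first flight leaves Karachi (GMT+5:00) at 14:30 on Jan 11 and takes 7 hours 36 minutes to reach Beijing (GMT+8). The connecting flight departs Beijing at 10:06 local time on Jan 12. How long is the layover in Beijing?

9 hours

Convert departure to UTC: 14:30 − 5:00 = 09:30 UTC on Jan 11.
Add 7 hours 36 minutes flight time → 17:06 UTC.
Beijing is UTC+8:00, so local arrival = 17:06 + 8:00 = 01:06 on Jan 12.
Layover = 10:06 − 01:06 = 9 hours.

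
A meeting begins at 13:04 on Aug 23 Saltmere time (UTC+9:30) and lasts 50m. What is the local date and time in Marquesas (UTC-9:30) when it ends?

18:54 on August 22

Convert start to UTC: 13:04 − 9:30 = 03:34 UTC on Aug 23.
Add 50 minutes duration → 04:24 UTC.
Marquesas is UTC−9:30, so local end time = 04:24 − 9:30 = 18:54 on Aug 22.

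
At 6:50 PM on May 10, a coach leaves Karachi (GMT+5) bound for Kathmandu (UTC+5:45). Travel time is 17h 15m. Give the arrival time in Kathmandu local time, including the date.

12:50 PM on May 11

Convert departure to UTC: 6:50 PM − 5:00 = 1:50 PM UTC on May 10.
Add 17 hours 15 minutes travel time → 7:05 AM UTC (May 11).
Kathmandu is UTC+5:45, so local arrival = 7:05 AM + 5:45 = 12:50 PM on May 11.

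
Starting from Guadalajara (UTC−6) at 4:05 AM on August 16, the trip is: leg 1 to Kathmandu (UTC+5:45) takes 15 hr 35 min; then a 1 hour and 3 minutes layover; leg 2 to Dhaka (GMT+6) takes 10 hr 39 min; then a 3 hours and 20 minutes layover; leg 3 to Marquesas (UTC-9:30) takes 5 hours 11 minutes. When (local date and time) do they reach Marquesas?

Convert departure to UTC: 4:05 AM + 6:00 = 10:05 AM UTC on Aug 16.
Add 15 hours and 35 minutes leg 1 → 1:40 AM UTC (Aug 17).
Add 1 hour and 3 minutes layover in Kathmandu → 2:43 AM UTC.
Add 10 hours 39 minutes leg 2 → 1:22 PM UTC.
Add 3 hours and 20 minutes layover in Dhaka → 4:42 PM UTC.
Add 5 hours and 11 minutes leg 3 → 9:53 PM UTC.
Marquesas is UTC−9:30, so local arrival = 9:53 PM − 9:30 = 12:23 PM on Aug 17.

12:23 PM on August 17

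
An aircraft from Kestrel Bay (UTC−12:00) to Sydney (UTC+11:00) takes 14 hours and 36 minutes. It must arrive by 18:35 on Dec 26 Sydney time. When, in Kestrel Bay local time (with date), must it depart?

04:59 on December 25

Target arrival in UTC: 18:35 − 11:00 = 07:35 on Dec 26.
Subtract 14 hours and 36 minutes → departure 16:59 UTC on Dec 25.
Kestrel Bay is UTC−12:00: 16:59 − 12:00 = 04:59 on Dec 25.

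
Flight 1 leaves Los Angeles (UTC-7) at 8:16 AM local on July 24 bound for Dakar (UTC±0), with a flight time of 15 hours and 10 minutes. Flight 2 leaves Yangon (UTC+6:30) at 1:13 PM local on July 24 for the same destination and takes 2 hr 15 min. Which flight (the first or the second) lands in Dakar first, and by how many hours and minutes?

Flight 1 in UTC: 8:16 AM + 7:00 = 3:16 PM on Jul 24.
+15 hours 10 minutes → arrive 6:26 AM UTC on Jul 25.
Flight 2 in UTC: 1:13 PM − 6:30 = 6:43 AM on Jul 24.
+2 hours and 15 minutes → arrive 8:58 AM UTC on Jul 24.
Flight 2 lands earlier by 21 hours 28 minutes.

the second, by 21 hours 28 minutes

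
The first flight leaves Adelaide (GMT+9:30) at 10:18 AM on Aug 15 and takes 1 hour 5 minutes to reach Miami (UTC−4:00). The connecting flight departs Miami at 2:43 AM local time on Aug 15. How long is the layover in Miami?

Convert departure to UTC: 10:18 AM − 9:30 = 12:48 AM UTC on Aug 15.
Add 1 hour and 5 minutes flight time → 1:53 AM UTC.
Miami is UTC−4:00, so local arrival = 1:53 AM − 4:00 = 9:53 PM on Aug 14.
Layover = 2:43 AM − 9:53 PM (+1 day) = 4 hours 50 minutes.

4 hours 50 minutes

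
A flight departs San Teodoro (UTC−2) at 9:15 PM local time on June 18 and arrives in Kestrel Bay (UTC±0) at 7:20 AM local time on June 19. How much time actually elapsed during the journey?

8 hours 5 minutes

Departure in UTC: 9:15 PM + 2:00 = 11:15 PM on Jun 18.
Arrival is already UTC: 7:20 AM on Jun 19.
Elapsed = 7:20 AM − 11:15 PM (+1 day) = 8 hours 5 minutes.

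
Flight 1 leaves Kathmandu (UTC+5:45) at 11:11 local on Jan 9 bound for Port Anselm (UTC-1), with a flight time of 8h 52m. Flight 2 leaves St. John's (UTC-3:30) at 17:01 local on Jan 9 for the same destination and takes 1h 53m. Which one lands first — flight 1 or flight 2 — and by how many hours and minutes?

the first, by 8 hours 6 minutes

Flight 1 in UTC: 11:11 − 5:45 = 05:26 on Jan 9.
+8 hours and 52 minutes → arrive 14:18 UTC on Jan 9.
Flight 2 in UTC: 17:01 + 3:30 = 20:31 on Jan 9.
+1 hour and 53 minutes → arrive 22:24 UTC on Jan 9.
Flight 1 lands earlier by 8 hours 6 minutes.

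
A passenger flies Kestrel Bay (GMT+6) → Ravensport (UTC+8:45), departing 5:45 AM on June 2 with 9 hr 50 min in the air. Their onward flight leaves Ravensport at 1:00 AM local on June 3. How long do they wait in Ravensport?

6 hours 40 minutes

Convert departure to UTC: 5:45 AM − 6:00 = 11:45 PM UTC on Jun 1.
Add 9 hours 50 minutes flight time → 9:35 AM UTC (Jun 2).
Ravensport is UTC+8:45, so local arrival = 9:35 AM + 8:45 = 6:20 PM on Jun 2.
Layover = 1:00 AM − 6:20 PM (+1 day) = 6 hours 40 minutes.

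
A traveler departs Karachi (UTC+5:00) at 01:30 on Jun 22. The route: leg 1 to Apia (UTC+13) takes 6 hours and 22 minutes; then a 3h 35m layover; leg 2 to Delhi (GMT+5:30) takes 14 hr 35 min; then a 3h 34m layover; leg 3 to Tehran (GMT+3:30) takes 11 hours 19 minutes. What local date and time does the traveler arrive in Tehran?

15:25 on June 23

Convert departure to UTC: 01:30 − 5:00 = 20:30 UTC on Jun 21.
Add 6 hours 22 minutes leg 1 → 02:52 UTC (Jun 22).
Add 3 hours and 35 minutes layover in Apia → 06:27 UTC.
Add 14 hours and 35 minutes leg 2 → 21:02 UTC.
Add 3 hours and 34 minutes layover in Delhi → 00:36 UTC (Jun 23).
Add 11 hours and 19 minutes leg 3 → 11:55 UTC.
Tehran is UTC+3:30, so local arrival = 11:55 + 3:30 = 15:25 on Jun 23.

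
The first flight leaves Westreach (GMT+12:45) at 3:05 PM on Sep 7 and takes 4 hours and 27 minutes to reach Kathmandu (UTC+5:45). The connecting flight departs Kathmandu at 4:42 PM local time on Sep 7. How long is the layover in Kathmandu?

4 hours 10 minutes

Convert departure to UTC: 3:05 PM − 12:45 = 2:20 AM UTC on Sep 7.
Add 4 hours and 27 minutes flight time → 6:47 AM UTC.
Kathmandu is UTC+5:45, so local arrival = 6:47 AM + 5:45 = 12:32 PM on Sep 7.
Layover = 4:42 PM − 12:32 PM = 4 hours 10 minutes.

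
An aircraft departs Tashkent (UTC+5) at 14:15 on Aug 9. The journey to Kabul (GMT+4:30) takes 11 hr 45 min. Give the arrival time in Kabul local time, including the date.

01:30 on Aug 10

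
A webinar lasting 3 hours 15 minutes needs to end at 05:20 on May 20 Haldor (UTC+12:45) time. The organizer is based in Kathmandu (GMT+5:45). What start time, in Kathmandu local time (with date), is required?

19:05 on May 19

Target end time in UTC: 05:20 − 12:45 = 16:35 on May 19.
Subtract 3 hours and 15 minutes → start 13:20 UTC on May 19.
Kathmandu is UTC+5:45: 13:20 + 5:45 = 19:05 on May 19.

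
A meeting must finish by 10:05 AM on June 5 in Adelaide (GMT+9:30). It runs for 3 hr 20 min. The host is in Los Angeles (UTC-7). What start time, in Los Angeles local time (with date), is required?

Target end time in UTC: 10:05 AM − 9:30 = 12:35 AM on Jun 5.
Subtract 3 hours and 20 minutes → start 9:15 PM UTC on Jun 4.
Los Angeles is UTC−7:00: 9:15 PM − 7:00 = 2:15 PM on Jun 4.

2:15 PM on June 4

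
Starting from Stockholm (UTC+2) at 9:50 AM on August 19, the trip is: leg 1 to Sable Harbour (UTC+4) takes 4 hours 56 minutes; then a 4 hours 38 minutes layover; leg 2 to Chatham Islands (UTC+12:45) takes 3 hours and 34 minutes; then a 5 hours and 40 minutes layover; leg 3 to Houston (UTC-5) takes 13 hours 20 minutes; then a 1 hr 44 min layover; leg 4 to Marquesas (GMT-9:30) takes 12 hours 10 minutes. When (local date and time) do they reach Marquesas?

Convert departure to UTC: 9:50 AM − 2:00 = 7:50 AM UTC on Aug 19.
Add 4 hours and 56 minutes leg 1 → 12:46 PM UTC.
Add 4 hours and 38 minutes layover in Sable Harbour → 5:24 PM UTC.
Add 3 hours and 34 minutes leg 2 → 8:58 PM UTC.
Add 5 hours 40 minutes layover in Chatham Islands → 2:38 AM UTC (Aug 20).
Add 13 hours and 20 minutes leg 3 → 3:58 PM UTC.
Add 1 hour 44 minutes layover in Houston → 5:42 PM UTC.
Add 12 hours 10 minutes leg 4 → 5:52 AM UTC (Aug 21).
Marquesas is UTC−9:30, so local arrival = 5:52 AM − 9:30 = 8:22 PM on Aug 20.

8:22 PM on Aug 20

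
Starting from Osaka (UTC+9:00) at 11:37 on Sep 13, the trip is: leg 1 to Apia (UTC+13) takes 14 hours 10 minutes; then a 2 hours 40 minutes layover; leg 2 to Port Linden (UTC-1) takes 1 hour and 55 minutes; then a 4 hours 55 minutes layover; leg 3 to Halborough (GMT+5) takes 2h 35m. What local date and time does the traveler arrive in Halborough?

Convert departure to UTC: 11:37 − 9:00 = 02:37 UTC on Sep 13.
Add 14 hours 10 minutes leg 1 → 16:47 UTC.
Add 2 hours and 40 minutes layover in Apia → 19:27 UTC.
Add 1 hour and 55 minutes leg 2 → 21:22 UTC.
Add 4 hours and 55 minutes layover in Port Linden → 02:17 UTC (Sep 14).
Add 2 hours and 35 minutes leg 3 → 04:52 UTC.
Halborough is UTC+5:00, so local arrival = 04:52 + 5:00 = 09:52 on Sep 14.

09:52 on September 14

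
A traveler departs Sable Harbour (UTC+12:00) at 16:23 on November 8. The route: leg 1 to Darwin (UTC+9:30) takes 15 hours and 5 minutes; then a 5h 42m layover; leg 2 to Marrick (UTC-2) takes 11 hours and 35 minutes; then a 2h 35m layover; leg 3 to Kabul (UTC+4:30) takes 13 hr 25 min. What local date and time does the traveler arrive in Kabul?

Convert departure to UTC: 16:23 − 12:00 = 04:23 UTC on Nov 8.
Add 15 hours 5 minutes leg 1 → 19:28 UTC.
Add 5 hours and 42 minutes layover in Darwin → 01:10 UTC (Nov 9).
Add 11 hours 35 minutes leg 2 → 12:45 UTC.
Add 2 hours and 35 minutes layover in Marrick → 15:20 UTC.
Add 13 hours 25 minutes leg 3 → 04:45 UTC (Nov 10).
Kabul is UTC+4:30, so local arrival = 04:45 + 4:30 = 09:15 on Nov 10.

09:15 on Nov 10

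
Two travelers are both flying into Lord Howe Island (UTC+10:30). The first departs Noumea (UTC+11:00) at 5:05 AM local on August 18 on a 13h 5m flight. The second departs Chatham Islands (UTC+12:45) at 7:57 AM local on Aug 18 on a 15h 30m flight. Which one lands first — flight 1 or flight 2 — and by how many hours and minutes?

the first, by 3 hours 32 minutes

Flight 1 in UTC: 5:05 AM − 11:00 = 6:05 PM on Aug 17.
+13 hours and 5 minutes → arrive 7:10 AM UTC on Aug 18.
Flight 2 in UTC: 7:57 AM − 12:45 = 7:12 PM on Aug 17.
+15 hours 30 minutes → arrive 10:42 AM UTC on Aug 18.
Flight 1 lands earlier by 3 hours 32 minutes.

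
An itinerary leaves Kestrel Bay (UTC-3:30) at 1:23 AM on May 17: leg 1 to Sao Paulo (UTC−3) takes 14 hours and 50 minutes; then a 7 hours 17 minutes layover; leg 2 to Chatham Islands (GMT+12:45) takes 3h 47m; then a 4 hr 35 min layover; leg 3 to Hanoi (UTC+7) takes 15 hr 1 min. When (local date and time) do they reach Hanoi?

Convert departure to UTC: 1:23 AM + 3:30 = 4:53 AM UTC on May 17.
Add 14 hours and 50 minutes leg 1 → 7:43 PM UTC.
Add 7 hours 17 minutes layover in Sao Paulo → 3:00 AM UTC (May 18).
Add 3 hours and 47 minutes leg 2 → 6:47 AM UTC.
Add 4 hours 35 minutes layover in Chatham Islands → 11:22 AM UTC.
Add 15 hours 1 minute leg 3 → 2:23 AM UTC (May 19).
Hanoi is UTC+7:00, so local arrival = 2:23 AM + 7:00 = 9:23 AM on May 19.

9:23 AM on May 19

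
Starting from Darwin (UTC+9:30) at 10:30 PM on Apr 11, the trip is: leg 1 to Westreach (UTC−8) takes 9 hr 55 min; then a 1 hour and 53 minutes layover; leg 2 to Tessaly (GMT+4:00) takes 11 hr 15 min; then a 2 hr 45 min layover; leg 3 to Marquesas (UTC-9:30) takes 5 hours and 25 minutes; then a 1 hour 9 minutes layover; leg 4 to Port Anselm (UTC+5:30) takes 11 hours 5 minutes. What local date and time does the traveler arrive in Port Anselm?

Convert departure to UTC: 10:30 PM − 9:30 = 1:00 PM UTC on Apr 11.
Add 9 hours 55 minutes leg 1 → 10:55 PM UTC.
Add 1 hour 53 minutes layover in Westreach → 12:48 AM UTC (Apr 12).
Add 11 hours 15 minutes leg 2 → 12:03 PM UTC.
Add 2 hours 45 minutes layover in Tessaly → 2:48 PM UTC.
Add 5 hours 25 minutes leg 3 → 8:13 PM UTC.
Add 1 hour 9 minutes layover in Marquesas → 9:22 PM UTC.
Add 11 hours and 5 minutes leg 4 → 8:27 AM UTC (Apr 13).
Port Anselm is UTC+5:30, so local arrival = 8:27 AM + 5:30 = 1:57 PM on Apr 13.

1:57 PM on April 13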